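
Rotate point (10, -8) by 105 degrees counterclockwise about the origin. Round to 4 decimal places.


x' = 10*cos(105) - -8*sin(105) = 5.1392
y' = 10*sin(105) + -8*cos(105) = 11.7298

(5.1392, 11.7298)


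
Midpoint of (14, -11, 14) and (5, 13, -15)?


Midpoint = ((14+5)/2, (-11+13)/2, (14+-15)/2) = (9.5, 1, -0.5)

(9.5, 1, -0.5)


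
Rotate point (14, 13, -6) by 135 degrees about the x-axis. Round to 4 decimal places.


x' = 14
y' = 13*cos(135) - -6*sin(135) = -4.9497
z' = 13*sin(135) + -6*cos(135) = 13.435

(14, -4.9497, 13.435)


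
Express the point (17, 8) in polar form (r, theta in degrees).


r = sqrt(17^2 + 8^2) = 18.7883
theta = atan2(8, 17) = 25.2011 degrees

r = 18.7883, theta = 25.2011 degrees


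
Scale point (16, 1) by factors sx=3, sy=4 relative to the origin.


Scaling: (x*sx, y*sy) = (16*3, 1*4) = (48, 4)

(48, 4)


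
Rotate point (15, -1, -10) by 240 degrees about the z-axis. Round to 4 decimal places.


x' = 15*cos(240) - -1*sin(240) = -8.366
y' = 15*sin(240) + -1*cos(240) = -12.4904
z' = -10

(-8.366, -12.4904, -10)


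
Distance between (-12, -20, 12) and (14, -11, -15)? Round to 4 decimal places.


d = sqrt((14--12)^2 + (-11--20)^2 + (-15-12)^2) = 38.5487

38.5487


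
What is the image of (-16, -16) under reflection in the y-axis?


Reflection across y-axis: (x, y) -> (-x, y)
(-16, -16) -> (16, -16)

(16, -16)


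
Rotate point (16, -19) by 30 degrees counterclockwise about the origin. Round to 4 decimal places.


x' = 16*cos(30) - -19*sin(30) = 23.3564
y' = 16*sin(30) + -19*cos(30) = -8.4545

(23.3564, -8.4545)


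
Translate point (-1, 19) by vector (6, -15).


Translation: (x+dx, y+dy) = (-1+6, 19+-15) = (5, 4)

(5, 4)


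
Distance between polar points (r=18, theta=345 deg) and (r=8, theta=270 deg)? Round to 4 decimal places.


d = sqrt(r1^2 + r2^2 - 2*r1*r2*cos(t2-t1))
d = sqrt(18^2 + 8^2 - 2*18*8*cos(270-345)) = 17.7048

17.7048


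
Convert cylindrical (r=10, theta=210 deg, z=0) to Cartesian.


x = 10 * cos(210) = -8.6603
y = 10 * sin(210) = -5
z = 0

(-8.6603, -5, 0)


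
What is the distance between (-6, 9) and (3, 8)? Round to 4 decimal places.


d = sqrt((3--6)^2 + (8-9)^2) = 9.0554

9.0554


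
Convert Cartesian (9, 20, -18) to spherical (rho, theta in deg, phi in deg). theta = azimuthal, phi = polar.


rho = sqrt(9^2 + 20^2 + (-18)^2) = 28.3725
theta = atan2(20, 9) = 65.7723 deg
phi = acos(-18/28.3725) = 129.3767 deg

rho = 28.3725, theta = 65.7723 deg, phi = 129.3767 deg


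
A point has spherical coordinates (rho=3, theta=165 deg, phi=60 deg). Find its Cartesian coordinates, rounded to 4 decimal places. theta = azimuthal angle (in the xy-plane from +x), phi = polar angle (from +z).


x = 3 * sin(60) * cos(165) = -2.5095
y = 3 * sin(60) * sin(165) = 0.6724
z = 3 * cos(60) = 1.5

(-2.5095, 0.6724, 1.5)


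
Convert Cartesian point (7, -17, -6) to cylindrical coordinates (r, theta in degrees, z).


r = sqrt(7^2 + (-17)^2) = 18.3848
theta = atan2(-17, 7) = 292.3801 deg
z = -6

r = 18.3848, theta = 292.3801 deg, z = -6


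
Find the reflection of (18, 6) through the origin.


Reflection through origin: (x, y) -> (-x, -y)
(18, 6) -> (-18, -6)

(-18, -6)


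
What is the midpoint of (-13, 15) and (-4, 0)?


Midpoint = ((-13+-4)/2, (15+0)/2) = (-8.5, 7.5)

(-8.5, 7.5)


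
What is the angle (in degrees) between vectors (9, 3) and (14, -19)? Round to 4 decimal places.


dot = 9*14 + 3*-19 = 69
|u| = 9.4868, |v| = 23.6008
cos(angle) = 0.3082
angle = 72.0506 degrees

72.0506 degrees


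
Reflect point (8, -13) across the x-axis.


Reflection across x-axis: (x, y) -> (x, -y)
(8, -13) -> (8, 13)

(8, 13)


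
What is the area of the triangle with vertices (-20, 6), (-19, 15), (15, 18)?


Area = |x1(y2-y3) + x2(y3-y1) + x3(y1-y2)| / 2
= |-20*(15-18) + -19*(18-6) + 15*(6-15)| / 2
= 151.5

151.5


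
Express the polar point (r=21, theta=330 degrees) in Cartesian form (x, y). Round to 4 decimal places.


x = 21 * cos(330) = 18.1865
y = 21 * sin(330) = -10.5

(18.1865, -10.5)


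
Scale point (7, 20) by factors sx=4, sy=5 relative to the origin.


Scaling: (x*sx, y*sy) = (7*4, 20*5) = (28, 100)

(28, 100)


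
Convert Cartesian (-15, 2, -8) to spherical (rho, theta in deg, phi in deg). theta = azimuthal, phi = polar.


rho = sqrt((-15)^2 + 2^2 + (-8)^2) = 17.1172
theta = atan2(2, -15) = 172.4054 deg
phi = acos(-8/17.1172) = 117.8634 deg

rho = 17.1172, theta = 172.4054 deg, phi = 117.8634 deg


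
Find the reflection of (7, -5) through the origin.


Reflection through origin: (x, y) -> (-x, -y)
(7, -5) -> (-7, 5)

(-7, 5)


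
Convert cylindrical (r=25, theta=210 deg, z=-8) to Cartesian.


x = 25 * cos(210) = -21.6506
y = 25 * sin(210) = -12.5
z = -8

(-21.6506, -12.5, -8)


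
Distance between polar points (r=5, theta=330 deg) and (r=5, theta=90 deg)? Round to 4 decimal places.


d = sqrt(r1^2 + r2^2 - 2*r1*r2*cos(t2-t1))
d = sqrt(5^2 + 5^2 - 2*5*5*cos(90-330)) = 8.6603

8.6603


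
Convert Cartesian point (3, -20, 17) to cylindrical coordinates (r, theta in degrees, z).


r = sqrt(3^2 + (-20)^2) = 20.2237
theta = atan2(-20, 3) = 278.5308 deg
z = 17

r = 20.2237, theta = 278.5308 deg, z = 17


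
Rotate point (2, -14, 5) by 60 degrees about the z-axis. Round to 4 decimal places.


x' = 2*cos(60) - -14*sin(60) = 13.1244
y' = 2*sin(60) + -14*cos(60) = -5.2679
z' = 5

(13.1244, -5.2679, 5)


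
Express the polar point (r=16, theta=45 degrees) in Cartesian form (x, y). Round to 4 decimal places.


x = 16 * cos(45) = 11.3137
y = 16 * sin(45) = 11.3137

(11.3137, 11.3137)


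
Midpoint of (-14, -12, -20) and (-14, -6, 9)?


Midpoint = ((-14+-14)/2, (-12+-6)/2, (-20+9)/2) = (-14, -9, -5.5)

(-14, -9, -5.5)


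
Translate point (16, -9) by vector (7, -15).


Translation: (x+dx, y+dy) = (16+7, -9+-15) = (23, -24)

(23, -24)


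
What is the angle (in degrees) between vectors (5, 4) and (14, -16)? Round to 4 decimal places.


dot = 5*14 + 4*-16 = 6
|u| = 6.4031, |v| = 21.2603
cos(angle) = 0.0441
angle = 87.4739 degrees

87.4739 degrees


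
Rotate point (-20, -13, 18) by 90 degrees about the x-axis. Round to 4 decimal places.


x' = -20
y' = -13*cos(90) - 18*sin(90) = -18
z' = -13*sin(90) + 18*cos(90) = -13

(-20, -18, -13)


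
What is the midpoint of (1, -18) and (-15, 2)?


Midpoint = ((1+-15)/2, (-18+2)/2) = (-7, -8)

(-7, -8)


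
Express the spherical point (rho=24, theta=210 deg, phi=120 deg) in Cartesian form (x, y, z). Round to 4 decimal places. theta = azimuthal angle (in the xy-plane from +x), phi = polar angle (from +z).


x = 24 * sin(120) * cos(210) = -18
y = 24 * sin(120) * sin(210) = -10.3923
z = 24 * cos(120) = -12

(-18, -10.3923, -12)


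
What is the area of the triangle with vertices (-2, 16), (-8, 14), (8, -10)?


Area = |x1(y2-y3) + x2(y3-y1) + x3(y1-y2)| / 2
= |-2*(14--10) + -8*(-10-16) + 8*(16-14)| / 2
= 88

88


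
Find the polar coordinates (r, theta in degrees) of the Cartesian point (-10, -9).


r = sqrt((-10)^2 + (-9)^2) = 13.4536
theta = atan2(-9, -10) = 221.9872 degrees

r = 13.4536, theta = 221.9872 degrees


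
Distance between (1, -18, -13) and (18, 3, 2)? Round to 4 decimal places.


d = sqrt((18-1)^2 + (3--18)^2 + (2--13)^2) = 30.9031

30.9031


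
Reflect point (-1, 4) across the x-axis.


Reflection across x-axis: (x, y) -> (x, -y)
(-1, 4) -> (-1, -4)

(-1, -4)


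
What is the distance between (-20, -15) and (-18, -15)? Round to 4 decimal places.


d = sqrt((-18--20)^2 + (-15--15)^2) = 2

2


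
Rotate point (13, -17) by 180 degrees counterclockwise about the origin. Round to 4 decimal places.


x' = 13*cos(180) - -17*sin(180) = -13
y' = 13*sin(180) + -17*cos(180) = 17

(-13, 17)


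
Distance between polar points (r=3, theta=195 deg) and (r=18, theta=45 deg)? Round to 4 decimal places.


d = sqrt(r1^2 + r2^2 - 2*r1*r2*cos(t2-t1))
d = sqrt(3^2 + 18^2 - 2*3*18*cos(45-195)) = 20.6526

20.6526


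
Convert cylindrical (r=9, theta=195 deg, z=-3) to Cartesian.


x = 9 * cos(195) = -8.6933
y = 9 * sin(195) = -2.3294
z = -3

(-8.6933, -2.3294, -3)


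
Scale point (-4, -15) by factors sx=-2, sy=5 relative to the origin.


Scaling: (x*sx, y*sy) = (-4*-2, -15*5) = (8, -75)

(8, -75)


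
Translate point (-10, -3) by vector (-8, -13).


Translation: (x+dx, y+dy) = (-10+-8, -3+-13) = (-18, -16)

(-18, -16)


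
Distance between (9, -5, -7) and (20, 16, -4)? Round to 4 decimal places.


d = sqrt((20-9)^2 + (16--5)^2 + (-4--7)^2) = 23.8956

23.8956


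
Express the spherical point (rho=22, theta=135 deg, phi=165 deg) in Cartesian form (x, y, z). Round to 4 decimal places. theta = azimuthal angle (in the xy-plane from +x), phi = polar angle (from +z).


x = 22 * sin(165) * cos(135) = -4.0263
y = 22 * sin(165) * sin(135) = 4.0263
z = 22 * cos(165) = -21.2504

(-4.0263, 4.0263, -21.2504)


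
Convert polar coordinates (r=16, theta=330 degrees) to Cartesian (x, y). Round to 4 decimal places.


x = 16 * cos(330) = 13.8564
y = 16 * sin(330) = -8

(13.8564, -8)


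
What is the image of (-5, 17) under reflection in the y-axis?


Reflection across y-axis: (x, y) -> (-x, y)
(-5, 17) -> (5, 17)

(5, 17)


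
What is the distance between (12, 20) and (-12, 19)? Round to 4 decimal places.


d = sqrt((-12-12)^2 + (19-20)^2) = 24.0208

24.0208


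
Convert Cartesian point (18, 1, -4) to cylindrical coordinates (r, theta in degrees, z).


r = sqrt(18^2 + 1^2) = 18.0278
theta = atan2(1, 18) = 3.1798 deg
z = -4

r = 18.0278, theta = 3.1798 deg, z = -4


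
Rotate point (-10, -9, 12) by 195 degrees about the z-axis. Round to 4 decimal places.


x' = -10*cos(195) - -9*sin(195) = 7.3299
y' = -10*sin(195) + -9*cos(195) = 11.2815
z' = 12

(7.3299, 11.2815, 12)


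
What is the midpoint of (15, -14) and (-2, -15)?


Midpoint = ((15+-2)/2, (-14+-15)/2) = (6.5, -14.5)

(6.5, -14.5)


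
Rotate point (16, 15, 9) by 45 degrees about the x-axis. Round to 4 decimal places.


x' = 16
y' = 15*cos(45) - 9*sin(45) = 4.2426
z' = 15*sin(45) + 9*cos(45) = 16.9706

(16, 4.2426, 16.9706)


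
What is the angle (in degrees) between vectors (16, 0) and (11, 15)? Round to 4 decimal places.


dot = 16*11 + 0*15 = 176
|u| = 16, |v| = 18.6011
cos(angle) = 0.5914
angle = 53.7462 degrees

53.7462 degrees


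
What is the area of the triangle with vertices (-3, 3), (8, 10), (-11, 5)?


Area = |x1(y2-y3) + x2(y3-y1) + x3(y1-y2)| / 2
= |-3*(10-5) + 8*(5-3) + -11*(3-10)| / 2
= 39

39


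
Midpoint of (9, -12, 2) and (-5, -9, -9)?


Midpoint = ((9+-5)/2, (-12+-9)/2, (2+-9)/2) = (2, -10.5, -3.5)

(2, -10.5, -3.5)


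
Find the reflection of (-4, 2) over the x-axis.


Reflection across x-axis: (x, y) -> (x, -y)
(-4, 2) -> (-4, -2)

(-4, -2)


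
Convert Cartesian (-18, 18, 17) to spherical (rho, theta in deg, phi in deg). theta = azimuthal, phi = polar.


rho = sqrt((-18)^2 + 18^2 + 17^2) = 30.6105
theta = atan2(18, -18) = 135 deg
phi = acos(17/30.6105) = 56.2641 deg

rho = 30.6105, theta = 135 deg, phi = 56.2641 deg


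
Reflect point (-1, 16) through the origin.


Reflection through origin: (x, y) -> (-x, -y)
(-1, 16) -> (1, -16)

(1, -16)


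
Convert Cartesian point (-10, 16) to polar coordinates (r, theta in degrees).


r = sqrt((-10)^2 + 16^2) = 18.868
theta = atan2(16, -10) = 122.0054 degrees

r = 18.868, theta = 122.0054 degrees


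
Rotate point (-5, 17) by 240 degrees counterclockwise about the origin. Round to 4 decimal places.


x' = -5*cos(240) - 17*sin(240) = 17.2224
y' = -5*sin(240) + 17*cos(240) = -4.1699

(17.2224, -4.1699)


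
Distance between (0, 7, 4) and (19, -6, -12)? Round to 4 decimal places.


d = sqrt((19-0)^2 + (-6-7)^2 + (-12-4)^2) = 28.0357

28.0357


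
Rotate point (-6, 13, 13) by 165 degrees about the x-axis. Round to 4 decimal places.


x' = -6
y' = 13*cos(165) - 13*sin(165) = -15.9217
z' = 13*sin(165) + 13*cos(165) = -9.1924

(-6, -15.9217, -9.1924)


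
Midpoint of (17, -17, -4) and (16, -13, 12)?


Midpoint = ((17+16)/2, (-17+-13)/2, (-4+12)/2) = (16.5, -15, 4)

(16.5, -15, 4)


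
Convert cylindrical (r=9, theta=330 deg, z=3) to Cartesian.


x = 9 * cos(330) = 7.7942
y = 9 * sin(330) = -4.5
z = 3

(7.7942, -4.5, 3)


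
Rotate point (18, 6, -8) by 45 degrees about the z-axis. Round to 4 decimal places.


x' = 18*cos(45) - 6*sin(45) = 8.4853
y' = 18*sin(45) + 6*cos(45) = 16.9706
z' = -8

(8.4853, 16.9706, -8)


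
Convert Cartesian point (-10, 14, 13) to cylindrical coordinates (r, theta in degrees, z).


r = sqrt((-10)^2 + 14^2) = 17.2047
theta = atan2(14, -10) = 125.5377 deg
z = 13

r = 17.2047, theta = 125.5377 deg, z = 13


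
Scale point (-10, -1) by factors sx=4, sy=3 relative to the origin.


Scaling: (x*sx, y*sy) = (-10*4, -1*3) = (-40, -3)

(-40, -3)


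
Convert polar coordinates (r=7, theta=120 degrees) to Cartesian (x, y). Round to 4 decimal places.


x = 7 * cos(120) = -3.5
y = 7 * sin(120) = 6.0622

(-3.5, 6.0622)


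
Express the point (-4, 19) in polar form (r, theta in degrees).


r = sqrt((-4)^2 + 19^2) = 19.4165
theta = atan2(19, -4) = 101.8887 degrees

r = 19.4165, theta = 101.8887 degrees


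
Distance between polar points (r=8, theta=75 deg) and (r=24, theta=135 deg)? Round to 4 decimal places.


d = sqrt(r1^2 + r2^2 - 2*r1*r2*cos(t2-t1))
d = sqrt(8^2 + 24^2 - 2*8*24*cos(135-75)) = 21.166

21.166


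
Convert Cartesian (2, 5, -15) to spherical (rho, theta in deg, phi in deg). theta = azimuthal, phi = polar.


rho = sqrt(2^2 + 5^2 + (-15)^2) = 15.9374
theta = atan2(5, 2) = 68.1986 deg
phi = acos(-15/15.9374) = 160.2513 deg

rho = 15.9374, theta = 68.1986 deg, phi = 160.2513 deg


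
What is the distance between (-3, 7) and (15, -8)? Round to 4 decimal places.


d = sqrt((15--3)^2 + (-8-7)^2) = 23.4307

23.4307


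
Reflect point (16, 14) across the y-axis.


Reflection across y-axis: (x, y) -> (-x, y)
(16, 14) -> (-16, 14)

(-16, 14)


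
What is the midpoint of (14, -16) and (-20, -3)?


Midpoint = ((14+-20)/2, (-16+-3)/2) = (-3, -9.5)

(-3, -9.5)


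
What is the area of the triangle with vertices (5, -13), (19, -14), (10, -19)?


Area = |x1(y2-y3) + x2(y3-y1) + x3(y1-y2)| / 2
= |5*(-14--19) + 19*(-19--13) + 10*(-13--14)| / 2
= 39.5

39.5


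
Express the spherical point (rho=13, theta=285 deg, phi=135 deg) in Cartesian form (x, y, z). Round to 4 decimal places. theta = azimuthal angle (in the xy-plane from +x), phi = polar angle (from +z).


x = 13 * sin(135) * cos(285) = 2.3792
y = 13 * sin(135) * sin(285) = -8.8792
z = 13 * cos(135) = -9.1924

(2.3792, -8.8792, -9.1924)


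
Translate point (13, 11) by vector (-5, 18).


Translation: (x+dx, y+dy) = (13+-5, 11+18) = (8, 29)

(8, 29)


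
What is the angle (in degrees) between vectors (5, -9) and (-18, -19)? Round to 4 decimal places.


dot = 5*-18 + -9*-19 = 81
|u| = 10.2956, |v| = 26.1725
cos(angle) = 0.3006
angle = 72.5064 degrees

72.5064 degrees


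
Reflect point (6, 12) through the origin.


Reflection through origin: (x, y) -> (-x, -y)
(6, 12) -> (-6, -12)

(-6, -12)


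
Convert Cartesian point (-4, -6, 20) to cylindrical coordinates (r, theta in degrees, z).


r = sqrt((-4)^2 + (-6)^2) = 7.2111
theta = atan2(-6, -4) = 236.3099 deg
z = 20

r = 7.2111, theta = 236.3099 deg, z = 20


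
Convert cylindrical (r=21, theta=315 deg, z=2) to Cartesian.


x = 21 * cos(315) = 14.8492
y = 21 * sin(315) = -14.8492
z = 2

(14.8492, -14.8492, 2)


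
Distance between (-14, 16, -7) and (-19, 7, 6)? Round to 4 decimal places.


d = sqrt((-19--14)^2 + (7-16)^2 + (6--7)^2) = 16.5831

16.5831


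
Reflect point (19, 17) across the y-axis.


Reflection across y-axis: (x, y) -> (-x, y)
(19, 17) -> (-19, 17)

(-19, 17)


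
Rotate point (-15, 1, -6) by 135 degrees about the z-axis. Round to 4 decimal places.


x' = -15*cos(135) - 1*sin(135) = 9.8995
y' = -15*sin(135) + 1*cos(135) = -11.3137
z' = -6

(9.8995, -11.3137, -6)


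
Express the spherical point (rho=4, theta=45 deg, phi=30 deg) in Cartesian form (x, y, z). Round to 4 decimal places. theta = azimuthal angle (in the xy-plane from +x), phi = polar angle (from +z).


x = 4 * sin(30) * cos(45) = 1.4142
y = 4 * sin(30) * sin(45) = 1.4142
z = 4 * cos(30) = 3.4641

(1.4142, 1.4142, 3.4641)


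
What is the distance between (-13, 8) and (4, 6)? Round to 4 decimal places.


d = sqrt((4--13)^2 + (6-8)^2) = 17.1172

17.1172


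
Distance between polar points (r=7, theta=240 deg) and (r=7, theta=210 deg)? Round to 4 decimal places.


d = sqrt(r1^2 + r2^2 - 2*r1*r2*cos(t2-t1))
d = sqrt(7^2 + 7^2 - 2*7*7*cos(210-240)) = 3.6235

3.6235


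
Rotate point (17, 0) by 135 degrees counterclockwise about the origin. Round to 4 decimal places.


x' = 17*cos(135) - 0*sin(135) = -12.0208
y' = 17*sin(135) + 0*cos(135) = 12.0208

(-12.0208, 12.0208)


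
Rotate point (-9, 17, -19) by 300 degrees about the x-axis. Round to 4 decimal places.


x' = -9
y' = 17*cos(300) - -19*sin(300) = -7.9545
z' = 17*sin(300) + -19*cos(300) = -24.2224

(-9, -7.9545, -24.2224)


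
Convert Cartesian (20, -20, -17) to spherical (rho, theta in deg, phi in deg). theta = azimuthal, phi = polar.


rho = sqrt(20^2 + (-20)^2 + (-17)^2) = 33
theta = atan2(-20, 20) = 315 deg
phi = acos(-17/33) = 121.0076 deg

rho = 33, theta = 315 deg, phi = 121.0076 deg


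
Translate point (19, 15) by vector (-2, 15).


Translation: (x+dx, y+dy) = (19+-2, 15+15) = (17, 30)

(17, 30)


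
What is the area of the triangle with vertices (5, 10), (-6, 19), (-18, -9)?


Area = |x1(y2-y3) + x2(y3-y1) + x3(y1-y2)| / 2
= |5*(19--9) + -6*(-9-10) + -18*(10-19)| / 2
= 208

208


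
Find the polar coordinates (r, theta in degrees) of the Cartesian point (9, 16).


r = sqrt(9^2 + 16^2) = 18.3576
theta = atan2(16, 9) = 60.6422 degrees

r = 18.3576, theta = 60.6422 degrees


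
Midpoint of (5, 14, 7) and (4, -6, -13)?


Midpoint = ((5+4)/2, (14+-6)/2, (7+-13)/2) = (4.5, 4, -3)

(4.5, 4, -3)


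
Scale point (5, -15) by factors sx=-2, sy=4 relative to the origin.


Scaling: (x*sx, y*sy) = (5*-2, -15*4) = (-10, -60)

(-10, -60)


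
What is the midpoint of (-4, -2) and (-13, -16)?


Midpoint = ((-4+-13)/2, (-2+-16)/2) = (-8.5, -9)

(-8.5, -9)


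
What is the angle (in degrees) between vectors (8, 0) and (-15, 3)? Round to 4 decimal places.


dot = 8*-15 + 0*3 = -120
|u| = 8, |v| = 15.2971
cos(angle) = -0.9806
angle = 168.6901 degrees

168.6901 degrees


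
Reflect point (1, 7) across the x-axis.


Reflection across x-axis: (x, y) -> (x, -y)
(1, 7) -> (1, -7)

(1, -7)


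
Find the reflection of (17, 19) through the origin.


Reflection through origin: (x, y) -> (-x, -y)
(17, 19) -> (-17, -19)

(-17, -19)


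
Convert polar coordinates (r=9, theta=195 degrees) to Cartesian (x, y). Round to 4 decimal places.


x = 9 * cos(195) = -8.6933
y = 9 * sin(195) = -2.3294

(-8.6933, -2.3294)


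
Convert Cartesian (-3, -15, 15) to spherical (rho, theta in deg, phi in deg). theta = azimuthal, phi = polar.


rho = sqrt((-3)^2 + (-15)^2 + 15^2) = 21.4243
theta = atan2(-15, -3) = 258.6901 deg
phi = acos(15/21.4243) = 45.5618 deg

rho = 21.4243, theta = 258.6901 deg, phi = 45.5618 deg


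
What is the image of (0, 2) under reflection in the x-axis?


Reflection across x-axis: (x, y) -> (x, -y)
(0, 2) -> (0, -2)

(0, -2)


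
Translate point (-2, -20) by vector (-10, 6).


Translation: (x+dx, y+dy) = (-2+-10, -20+6) = (-12, -14)

(-12, -14)


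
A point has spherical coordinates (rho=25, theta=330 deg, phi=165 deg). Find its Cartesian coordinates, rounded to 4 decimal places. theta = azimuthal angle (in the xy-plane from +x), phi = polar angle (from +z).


x = 25 * sin(165) * cos(330) = 5.6036
y = 25 * sin(165) * sin(330) = -3.2352
z = 25 * cos(165) = -24.1481

(5.6036, -3.2352, -24.1481)


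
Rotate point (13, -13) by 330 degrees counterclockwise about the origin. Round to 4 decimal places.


x' = 13*cos(330) - -13*sin(330) = 4.7583
y' = 13*sin(330) + -13*cos(330) = -17.7583

(4.7583, -17.7583)


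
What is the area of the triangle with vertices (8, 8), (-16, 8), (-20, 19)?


Area = |x1(y2-y3) + x2(y3-y1) + x3(y1-y2)| / 2
= |8*(8-19) + -16*(19-8) + -20*(8-8)| / 2
= 132

132


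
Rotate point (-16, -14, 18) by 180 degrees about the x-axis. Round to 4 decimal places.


x' = -16
y' = -14*cos(180) - 18*sin(180) = 14
z' = -14*sin(180) + 18*cos(180) = -18

(-16, 14, -18)


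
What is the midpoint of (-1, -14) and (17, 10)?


Midpoint = ((-1+17)/2, (-14+10)/2) = (8, -2)

(8, -2)


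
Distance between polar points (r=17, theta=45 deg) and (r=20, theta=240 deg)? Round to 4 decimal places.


d = sqrt(r1^2 + r2^2 - 2*r1*r2*cos(t2-t1))
d = sqrt(17^2 + 20^2 - 2*17*20*cos(240-45)) = 36.6855

36.6855


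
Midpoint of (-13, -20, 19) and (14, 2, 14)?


Midpoint = ((-13+14)/2, (-20+2)/2, (19+14)/2) = (0.5, -9, 16.5)

(0.5, -9, 16.5)


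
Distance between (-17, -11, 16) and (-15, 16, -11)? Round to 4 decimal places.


d = sqrt((-15--17)^2 + (16--11)^2 + (-11-16)^2) = 38.2361

38.2361


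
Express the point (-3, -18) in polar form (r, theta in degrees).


r = sqrt((-3)^2 + (-18)^2) = 18.2483
theta = atan2(-18, -3) = 260.5377 degrees

r = 18.2483, theta = 260.5377 degrees


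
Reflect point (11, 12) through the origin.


Reflection through origin: (x, y) -> (-x, -y)
(11, 12) -> (-11, -12)

(-11, -12)


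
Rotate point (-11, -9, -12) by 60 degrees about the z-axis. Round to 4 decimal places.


x' = -11*cos(60) - -9*sin(60) = 2.2942
y' = -11*sin(60) + -9*cos(60) = -14.0263
z' = -12

(2.2942, -14.0263, -12)


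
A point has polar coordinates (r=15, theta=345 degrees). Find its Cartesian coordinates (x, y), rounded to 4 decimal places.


x = 15 * cos(345) = 14.4889
y = 15 * sin(345) = -3.8823

(14.4889, -3.8823)


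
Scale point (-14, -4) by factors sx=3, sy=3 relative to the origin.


Scaling: (x*sx, y*sy) = (-14*3, -4*3) = (-42, -12)

(-42, -12)


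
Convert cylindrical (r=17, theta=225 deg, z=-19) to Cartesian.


x = 17 * cos(225) = -12.0208
y = 17 * sin(225) = -12.0208
z = -19

(-12.0208, -12.0208, -19)


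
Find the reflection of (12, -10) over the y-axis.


Reflection across y-axis: (x, y) -> (-x, y)
(12, -10) -> (-12, -10)

(-12, -10)


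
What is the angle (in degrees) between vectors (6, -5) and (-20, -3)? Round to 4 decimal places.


dot = 6*-20 + -5*-3 = -105
|u| = 7.8102, |v| = 20.2237
cos(angle) = -0.6648
angle = 131.6637 degrees

131.6637 degrees


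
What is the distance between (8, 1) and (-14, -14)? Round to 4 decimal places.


d = sqrt((-14-8)^2 + (-14-1)^2) = 26.6271

26.6271


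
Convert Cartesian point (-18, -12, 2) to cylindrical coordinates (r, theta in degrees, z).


r = sqrt((-18)^2 + (-12)^2) = 21.6333
theta = atan2(-12, -18) = 213.6901 deg
z = 2

r = 21.6333, theta = 213.6901 deg, z = 2


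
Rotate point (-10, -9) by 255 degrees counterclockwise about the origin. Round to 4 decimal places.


x' = -10*cos(255) - -9*sin(255) = -6.1051
y' = -10*sin(255) + -9*cos(255) = 11.9886

(-6.1051, 11.9886)


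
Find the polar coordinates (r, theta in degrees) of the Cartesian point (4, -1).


r = sqrt(4^2 + (-1)^2) = 4.1231
theta = atan2(-1, 4) = 345.9638 degrees

r = 4.1231, theta = 345.9638 degrees


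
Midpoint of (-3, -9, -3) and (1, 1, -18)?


Midpoint = ((-3+1)/2, (-9+1)/2, (-3+-18)/2) = (-1, -4, -10.5)

(-1, -4, -10.5)


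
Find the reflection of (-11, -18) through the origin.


Reflection through origin: (x, y) -> (-x, -y)
(-11, -18) -> (11, 18)

(11, 18)


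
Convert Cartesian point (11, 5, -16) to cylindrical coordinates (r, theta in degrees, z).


r = sqrt(11^2 + 5^2) = 12.083
theta = atan2(5, 11) = 24.444 deg
z = -16

r = 12.083, theta = 24.444 deg, z = -16


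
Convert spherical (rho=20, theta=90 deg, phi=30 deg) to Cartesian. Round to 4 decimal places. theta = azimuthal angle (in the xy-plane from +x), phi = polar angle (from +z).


x = 20 * sin(30) * cos(90) = 0
y = 20 * sin(30) * sin(90) = 10
z = 20 * cos(30) = 17.3205

(0, 10, 17.3205)


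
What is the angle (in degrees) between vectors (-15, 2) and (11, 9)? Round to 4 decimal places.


dot = -15*11 + 2*9 = -147
|u| = 15.1327, |v| = 14.2127
cos(angle) = -0.6835
angle = 133.1159 degrees

133.1159 degrees


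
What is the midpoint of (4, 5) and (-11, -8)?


Midpoint = ((4+-11)/2, (5+-8)/2) = (-3.5, -1.5)

(-3.5, -1.5)


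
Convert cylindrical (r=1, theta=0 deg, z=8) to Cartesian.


x = 1 * cos(0) = 1
y = 1 * sin(0) = 0
z = 8

(1, 0, 8)


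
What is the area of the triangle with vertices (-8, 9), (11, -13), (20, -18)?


Area = |x1(y2-y3) + x2(y3-y1) + x3(y1-y2)| / 2
= |-8*(-13--18) + 11*(-18-9) + 20*(9--13)| / 2
= 51.5

51.5


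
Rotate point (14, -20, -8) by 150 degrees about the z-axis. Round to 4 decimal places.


x' = 14*cos(150) - -20*sin(150) = -2.1244
y' = 14*sin(150) + -20*cos(150) = 24.3205
z' = -8

(-2.1244, 24.3205, -8)


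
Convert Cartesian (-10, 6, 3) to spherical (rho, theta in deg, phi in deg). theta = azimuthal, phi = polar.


rho = sqrt((-10)^2 + 6^2 + 3^2) = 12.0416
theta = atan2(6, -10) = 149.0362 deg
phi = acos(3/12.0416) = 75.5736 deg

rho = 12.0416, theta = 149.0362 deg, phi = 75.5736 deg


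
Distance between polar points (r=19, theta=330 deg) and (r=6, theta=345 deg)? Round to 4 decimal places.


d = sqrt(r1^2 + r2^2 - 2*r1*r2*cos(t2-t1))
d = sqrt(19^2 + 6^2 - 2*19*6*cos(345-330)) = 13.2954

13.2954


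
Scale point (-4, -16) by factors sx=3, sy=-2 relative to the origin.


Scaling: (x*sx, y*sy) = (-4*3, -16*-2) = (-12, 32)

(-12, 32)


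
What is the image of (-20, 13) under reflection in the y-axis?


Reflection across y-axis: (x, y) -> (-x, y)
(-20, 13) -> (20, 13)

(20, 13)


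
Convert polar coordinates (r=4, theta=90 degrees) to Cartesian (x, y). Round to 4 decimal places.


x = 4 * cos(90) = 0
y = 4 * sin(90) = 4

(0, 4)


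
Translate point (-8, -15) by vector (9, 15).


Translation: (x+dx, y+dy) = (-8+9, -15+15) = (1, 0)

(1, 0)


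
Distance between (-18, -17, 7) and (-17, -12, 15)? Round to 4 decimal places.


d = sqrt((-17--18)^2 + (-12--17)^2 + (15-7)^2) = 9.4868

9.4868


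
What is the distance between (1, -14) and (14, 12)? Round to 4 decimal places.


d = sqrt((14-1)^2 + (12--14)^2) = 29.0689

29.0689


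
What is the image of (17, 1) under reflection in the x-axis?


Reflection across x-axis: (x, y) -> (x, -y)
(17, 1) -> (17, -1)

(17, -1)


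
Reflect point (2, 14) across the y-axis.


Reflection across y-axis: (x, y) -> (-x, y)
(2, 14) -> (-2, 14)

(-2, 14)


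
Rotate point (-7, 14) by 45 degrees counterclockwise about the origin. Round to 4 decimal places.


x' = -7*cos(45) - 14*sin(45) = -14.8492
y' = -7*sin(45) + 14*cos(45) = 4.9497

(-14.8492, 4.9497)


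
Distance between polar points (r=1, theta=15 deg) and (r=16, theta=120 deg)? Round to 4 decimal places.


d = sqrt(r1^2 + r2^2 - 2*r1*r2*cos(t2-t1))
d = sqrt(1^2 + 16^2 - 2*1*16*cos(120-15)) = 16.2875

16.2875


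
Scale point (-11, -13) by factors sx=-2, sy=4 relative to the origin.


Scaling: (x*sx, y*sy) = (-11*-2, -13*4) = (22, -52)

(22, -52)


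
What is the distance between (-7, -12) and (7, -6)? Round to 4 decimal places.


d = sqrt((7--7)^2 + (-6--12)^2) = 15.2315

15.2315


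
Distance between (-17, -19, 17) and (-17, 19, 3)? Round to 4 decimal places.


d = sqrt((-17--17)^2 + (19--19)^2 + (3-17)^2) = 40.4969

40.4969


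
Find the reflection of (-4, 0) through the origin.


Reflection through origin: (x, y) -> (-x, -y)
(-4, 0) -> (4, 0)

(4, 0)


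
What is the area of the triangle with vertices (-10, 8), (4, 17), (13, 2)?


Area = |x1(y2-y3) + x2(y3-y1) + x3(y1-y2)| / 2
= |-10*(17-2) + 4*(2-8) + 13*(8-17)| / 2
= 145.5

145.5


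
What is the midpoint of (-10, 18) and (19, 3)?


Midpoint = ((-10+19)/2, (18+3)/2) = (4.5, 10.5)

(4.5, 10.5)


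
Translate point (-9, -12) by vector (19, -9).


Translation: (x+dx, y+dy) = (-9+19, -12+-9) = (10, -21)

(10, -21)


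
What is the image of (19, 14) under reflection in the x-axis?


Reflection across x-axis: (x, y) -> (x, -y)
(19, 14) -> (19, -14)

(19, -14)


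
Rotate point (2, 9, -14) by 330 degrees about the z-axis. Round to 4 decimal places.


x' = 2*cos(330) - 9*sin(330) = 6.2321
y' = 2*sin(330) + 9*cos(330) = 6.7942
z' = -14

(6.2321, 6.7942, -14)


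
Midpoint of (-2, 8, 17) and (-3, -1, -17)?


Midpoint = ((-2+-3)/2, (8+-1)/2, (17+-17)/2) = (-2.5, 3.5, 0)

(-2.5, 3.5, 0)


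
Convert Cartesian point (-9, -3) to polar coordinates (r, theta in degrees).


r = sqrt((-9)^2 + (-3)^2) = 9.4868
theta = atan2(-3, -9) = 198.4349 degrees

r = 9.4868, theta = 198.4349 degrees


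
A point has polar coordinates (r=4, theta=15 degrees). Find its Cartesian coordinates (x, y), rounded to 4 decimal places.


x = 4 * cos(15) = 3.8637
y = 4 * sin(15) = 1.0353

(3.8637, 1.0353)


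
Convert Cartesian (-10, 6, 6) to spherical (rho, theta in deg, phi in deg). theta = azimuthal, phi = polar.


rho = sqrt((-10)^2 + 6^2 + 6^2) = 13.1149
theta = atan2(6, -10) = 149.0362 deg
phi = acos(6/13.1149) = 62.7744 deg

rho = 13.1149, theta = 149.0362 deg, phi = 62.7744 deg


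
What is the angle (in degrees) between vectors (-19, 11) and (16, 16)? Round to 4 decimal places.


dot = -19*16 + 11*16 = -128
|u| = 21.9545, |v| = 22.6274
cos(angle) = -0.2577
angle = 104.9314 degrees

104.9314 degrees


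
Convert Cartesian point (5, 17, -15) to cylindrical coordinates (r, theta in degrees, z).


r = sqrt(5^2 + 17^2) = 17.72
theta = atan2(17, 5) = 73.6105 deg
z = -15

r = 17.72, theta = 73.6105 deg, z = -15


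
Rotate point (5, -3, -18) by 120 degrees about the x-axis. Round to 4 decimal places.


x' = 5
y' = -3*cos(120) - -18*sin(120) = 17.0885
z' = -3*sin(120) + -18*cos(120) = 6.4019

(5, 17.0885, 6.4019)


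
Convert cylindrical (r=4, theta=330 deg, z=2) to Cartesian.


x = 4 * cos(330) = 3.4641
y = 4 * sin(330) = -2
z = 2

(3.4641, -2, 2)


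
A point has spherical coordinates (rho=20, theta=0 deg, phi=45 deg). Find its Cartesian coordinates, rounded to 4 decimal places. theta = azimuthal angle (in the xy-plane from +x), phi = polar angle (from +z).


x = 20 * sin(45) * cos(0) = 14.1421
y = 20 * sin(45) * sin(0) = 0
z = 20 * cos(45) = 14.1421

(14.1421, 0, 14.1421)


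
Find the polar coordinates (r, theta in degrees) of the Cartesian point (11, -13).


r = sqrt(11^2 + (-13)^2) = 17.0294
theta = atan2(-13, 11) = 310.2364 degrees

r = 17.0294, theta = 310.2364 degrees


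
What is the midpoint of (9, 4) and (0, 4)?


Midpoint = ((9+0)/2, (4+4)/2) = (4.5, 4)

(4.5, 4)


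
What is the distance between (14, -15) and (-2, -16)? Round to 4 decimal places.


d = sqrt((-2-14)^2 + (-16--15)^2) = 16.0312

16.0312


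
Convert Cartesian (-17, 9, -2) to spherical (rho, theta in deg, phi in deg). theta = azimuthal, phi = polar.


rho = sqrt((-17)^2 + 9^2 + (-2)^2) = 19.3391
theta = atan2(9, -17) = 152.1027 deg
phi = acos(-2/19.3391) = 95.936 deg

rho = 19.3391, theta = 152.1027 deg, phi = 95.936 deg


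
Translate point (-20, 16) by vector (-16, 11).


Translation: (x+dx, y+dy) = (-20+-16, 16+11) = (-36, 27)

(-36, 27)


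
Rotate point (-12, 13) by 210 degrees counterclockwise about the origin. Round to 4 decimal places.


x' = -12*cos(210) - 13*sin(210) = 16.8923
y' = -12*sin(210) + 13*cos(210) = -5.2583

(16.8923, -5.2583)


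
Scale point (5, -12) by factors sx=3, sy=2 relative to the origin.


Scaling: (x*sx, y*sy) = (5*3, -12*2) = (15, -24)

(15, -24)


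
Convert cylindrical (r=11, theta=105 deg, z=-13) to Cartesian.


x = 11 * cos(105) = -2.847
y = 11 * sin(105) = 10.6252
z = -13

(-2.847, 10.6252, -13)


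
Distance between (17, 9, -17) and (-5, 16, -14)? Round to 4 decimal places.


d = sqrt((-5-17)^2 + (16-9)^2 + (-14--17)^2) = 23.2809

23.2809


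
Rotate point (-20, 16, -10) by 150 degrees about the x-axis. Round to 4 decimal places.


x' = -20
y' = 16*cos(150) - -10*sin(150) = -8.8564
z' = 16*sin(150) + -10*cos(150) = 16.6603

(-20, -8.8564, 16.6603)


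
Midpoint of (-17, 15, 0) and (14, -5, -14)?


Midpoint = ((-17+14)/2, (15+-5)/2, (0+-14)/2) = (-1.5, 5, -7)

(-1.5, 5, -7)


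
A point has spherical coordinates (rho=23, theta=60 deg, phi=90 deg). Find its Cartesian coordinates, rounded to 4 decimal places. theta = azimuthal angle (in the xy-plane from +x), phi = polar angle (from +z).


x = 23 * sin(90) * cos(60) = 11.5
y = 23 * sin(90) * sin(60) = 19.9186
z = 23 * cos(90) = 0

(11.5, 19.9186, 0)


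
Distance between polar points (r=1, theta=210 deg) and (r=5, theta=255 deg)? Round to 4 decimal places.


d = sqrt(r1^2 + r2^2 - 2*r1*r2*cos(t2-t1))
d = sqrt(1^2 + 5^2 - 2*1*5*cos(255-210)) = 4.3507

4.3507


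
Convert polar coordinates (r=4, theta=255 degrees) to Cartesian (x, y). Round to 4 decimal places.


x = 4 * cos(255) = -1.0353
y = 4 * sin(255) = -3.8637

(-1.0353, -3.8637)


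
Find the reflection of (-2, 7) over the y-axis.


Reflection across y-axis: (x, y) -> (-x, y)
(-2, 7) -> (2, 7)

(2, 7)


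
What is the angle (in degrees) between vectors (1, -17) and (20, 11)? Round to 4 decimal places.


dot = 1*20 + -17*11 = -167
|u| = 17.0294, |v| = 22.8254
cos(angle) = -0.4296
angle = 115.4443 degrees

115.4443 degrees


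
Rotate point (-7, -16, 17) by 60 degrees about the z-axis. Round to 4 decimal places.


x' = -7*cos(60) - -16*sin(60) = 10.3564
y' = -7*sin(60) + -16*cos(60) = -14.0622
z' = 17

(10.3564, -14.0622, 17)


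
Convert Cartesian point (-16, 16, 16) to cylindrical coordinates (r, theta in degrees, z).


r = sqrt((-16)^2 + 16^2) = 22.6274
theta = atan2(16, -16) = 135 deg
z = 16

r = 22.6274, theta = 135 deg, z = 16


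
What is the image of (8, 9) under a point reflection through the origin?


Reflection through origin: (x, y) -> (-x, -y)
(8, 9) -> (-8, -9)

(-8, -9)


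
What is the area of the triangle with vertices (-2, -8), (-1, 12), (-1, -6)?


Area = |x1(y2-y3) + x2(y3-y1) + x3(y1-y2)| / 2
= |-2*(12--6) + -1*(-6--8) + -1*(-8-12)| / 2
= 9

9


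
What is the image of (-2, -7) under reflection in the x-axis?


Reflection across x-axis: (x, y) -> (x, -y)
(-2, -7) -> (-2, 7)

(-2, 7)


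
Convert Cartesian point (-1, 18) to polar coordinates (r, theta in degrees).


r = sqrt((-1)^2 + 18^2) = 18.0278
theta = atan2(18, -1) = 93.1798 degrees

r = 18.0278, theta = 93.1798 degrees


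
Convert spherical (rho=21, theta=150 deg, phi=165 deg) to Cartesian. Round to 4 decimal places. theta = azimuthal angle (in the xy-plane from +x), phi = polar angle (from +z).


x = 21 * sin(165) * cos(150) = -4.707
y = 21 * sin(165) * sin(150) = 2.7176
z = 21 * cos(165) = -20.2844

(-4.707, 2.7176, -20.2844)


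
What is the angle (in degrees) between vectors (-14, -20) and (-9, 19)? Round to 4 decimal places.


dot = -14*-9 + -20*19 = -254
|u| = 24.4131, |v| = 21.0238
cos(angle) = -0.4949
angle = 119.6618 degrees

119.6618 degrees


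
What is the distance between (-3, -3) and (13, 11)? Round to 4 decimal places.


d = sqrt((13--3)^2 + (11--3)^2) = 21.2603

21.2603


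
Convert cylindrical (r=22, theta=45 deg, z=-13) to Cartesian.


x = 22 * cos(45) = 15.5563
y = 22 * sin(45) = 15.5563
z = -13

(15.5563, 15.5563, -13)


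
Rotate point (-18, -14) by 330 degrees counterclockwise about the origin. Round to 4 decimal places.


x' = -18*cos(330) - -14*sin(330) = -22.5885
y' = -18*sin(330) + -14*cos(330) = -3.1244

(-22.5885, -3.1244)


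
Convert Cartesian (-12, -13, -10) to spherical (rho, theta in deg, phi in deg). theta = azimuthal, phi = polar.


rho = sqrt((-12)^2 + (-13)^2 + (-10)^2) = 20.3224
theta = atan2(-13, -12) = 227.2906 deg
phi = acos(-10/20.3224) = 119.4766 deg

rho = 20.3224, theta = 227.2906 deg, phi = 119.4766 deg


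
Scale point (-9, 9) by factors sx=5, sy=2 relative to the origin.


Scaling: (x*sx, y*sy) = (-9*5, 9*2) = (-45, 18)

(-45, 18)


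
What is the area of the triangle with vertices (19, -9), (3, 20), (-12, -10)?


Area = |x1(y2-y3) + x2(y3-y1) + x3(y1-y2)| / 2
= |19*(20--10) + 3*(-10--9) + -12*(-9-20)| / 2
= 457.5

457.5


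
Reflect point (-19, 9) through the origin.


Reflection through origin: (x, y) -> (-x, -y)
(-19, 9) -> (19, -9)

(19, -9)


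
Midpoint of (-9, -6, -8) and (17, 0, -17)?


Midpoint = ((-9+17)/2, (-6+0)/2, (-8+-17)/2) = (4, -3, -12.5)

(4, -3, -12.5)


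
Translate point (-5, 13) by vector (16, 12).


Translation: (x+dx, y+dy) = (-5+16, 13+12) = (11, 25)

(11, 25)


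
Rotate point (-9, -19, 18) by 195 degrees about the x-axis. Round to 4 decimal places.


x' = -9
y' = -19*cos(195) - 18*sin(195) = 23.0113
z' = -19*sin(195) + 18*cos(195) = -12.4691

(-9, 23.0113, -12.4691)


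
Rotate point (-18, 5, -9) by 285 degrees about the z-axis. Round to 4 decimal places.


x' = -18*cos(285) - 5*sin(285) = 0.1709
y' = -18*sin(285) + 5*cos(285) = 18.6808
z' = -9

(0.1709, 18.6808, -9)


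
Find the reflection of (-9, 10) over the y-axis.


Reflection across y-axis: (x, y) -> (-x, y)
(-9, 10) -> (9, 10)

(9, 10)


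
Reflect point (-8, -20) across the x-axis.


Reflection across x-axis: (x, y) -> (x, -y)
(-8, -20) -> (-8, 20)

(-8, 20)


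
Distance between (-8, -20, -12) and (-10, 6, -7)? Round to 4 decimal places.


d = sqrt((-10--8)^2 + (6--20)^2 + (-7--12)^2) = 26.5518

26.5518


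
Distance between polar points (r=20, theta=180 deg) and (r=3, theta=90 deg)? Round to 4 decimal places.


d = sqrt(r1^2 + r2^2 - 2*r1*r2*cos(t2-t1))
d = sqrt(20^2 + 3^2 - 2*20*3*cos(90-180)) = 20.2237

20.2237


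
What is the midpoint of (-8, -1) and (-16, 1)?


Midpoint = ((-8+-16)/2, (-1+1)/2) = (-12, 0)

(-12, 0)


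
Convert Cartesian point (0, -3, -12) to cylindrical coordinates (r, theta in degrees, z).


r = sqrt(0^2 + (-3)^2) = 3
theta = atan2(-3, 0) = 270 deg
z = -12

r = 3, theta = 270 deg, z = -12


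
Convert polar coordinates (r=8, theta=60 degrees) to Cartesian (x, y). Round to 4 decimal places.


x = 8 * cos(60) = 4
y = 8 * sin(60) = 6.9282

(4, 6.9282)


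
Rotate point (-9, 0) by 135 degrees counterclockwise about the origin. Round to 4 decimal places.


x' = -9*cos(135) - 0*sin(135) = 6.364
y' = -9*sin(135) + 0*cos(135) = -6.364

(6.364, -6.364)


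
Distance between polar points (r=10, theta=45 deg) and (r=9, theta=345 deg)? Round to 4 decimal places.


d = sqrt(r1^2 + r2^2 - 2*r1*r2*cos(t2-t1))
d = sqrt(10^2 + 9^2 - 2*10*9*cos(345-45)) = 9.5394

9.5394


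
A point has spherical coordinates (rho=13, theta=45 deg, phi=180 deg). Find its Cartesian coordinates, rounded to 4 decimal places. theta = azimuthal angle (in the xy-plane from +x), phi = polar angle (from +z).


x = 13 * sin(180) * cos(45) = 0
y = 13 * sin(180) * sin(45) = 0
z = 13 * cos(180) = -13

(0, 0, -13)


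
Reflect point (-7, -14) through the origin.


Reflection through origin: (x, y) -> (-x, -y)
(-7, -14) -> (7, 14)

(7, 14)


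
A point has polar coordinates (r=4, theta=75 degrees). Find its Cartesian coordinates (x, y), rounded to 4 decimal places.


x = 4 * cos(75) = 1.0353
y = 4 * sin(75) = 3.8637

(1.0353, 3.8637)
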